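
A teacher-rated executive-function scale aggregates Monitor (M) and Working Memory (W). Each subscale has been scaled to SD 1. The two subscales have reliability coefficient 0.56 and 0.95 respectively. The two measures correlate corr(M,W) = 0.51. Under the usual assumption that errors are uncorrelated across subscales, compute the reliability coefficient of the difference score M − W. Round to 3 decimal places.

Var(M−W) = 1 + 1 − 2·0.51 = 2 − 1.02 = 0.98.
With uncorrelated errors the cross-covariances are all true-score covariance, so they carry over unchanged; only the diagonal terms shrink to ρᵢσᵢ².
True-score variance = [0.56 + 0.95] − 1.02 = 1.51 − 1.02 = 0.49.
Reliability = 0.49 / 0.98 = 0.500.

0.500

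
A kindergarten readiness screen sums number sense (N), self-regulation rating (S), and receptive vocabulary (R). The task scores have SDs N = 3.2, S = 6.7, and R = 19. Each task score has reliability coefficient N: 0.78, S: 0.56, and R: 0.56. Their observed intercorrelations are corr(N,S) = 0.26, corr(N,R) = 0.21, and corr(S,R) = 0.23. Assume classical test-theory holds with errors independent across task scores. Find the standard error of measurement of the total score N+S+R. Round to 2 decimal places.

13.45

Var(total) = 416.13 + 95.2428 = 511.373.
True-score variance = 235.286 + 95.2428 = 330.528, so reliability = 0.6464.
Error variance = 511.373 − 330.528 = 180.844; SEM = √180.844 = 13.45.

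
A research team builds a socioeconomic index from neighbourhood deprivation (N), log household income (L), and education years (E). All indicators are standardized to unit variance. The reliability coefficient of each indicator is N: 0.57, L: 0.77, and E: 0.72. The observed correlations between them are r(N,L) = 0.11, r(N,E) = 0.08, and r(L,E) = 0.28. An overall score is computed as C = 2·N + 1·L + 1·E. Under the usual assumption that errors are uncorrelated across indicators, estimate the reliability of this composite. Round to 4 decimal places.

0.6954

Var(C) = 2² + 1 + 1 + 2·[2·0.11 + 2·0.08 + 0.28] = 6 + 1.32 = 7.32.
Because errors are independent across components, Cov(Tᵢ,Tⱼ) = Cov(Xᵢ,Xⱼ); the off-diagonal part of the true-score variance is the same as above.
True-score variance = [2²·0.57 + 0.77 + 0.72] + 1.32 = 3.77 + 1.32 = 5.09.
Reliability = 5.09 / 7.32 = 0.6954.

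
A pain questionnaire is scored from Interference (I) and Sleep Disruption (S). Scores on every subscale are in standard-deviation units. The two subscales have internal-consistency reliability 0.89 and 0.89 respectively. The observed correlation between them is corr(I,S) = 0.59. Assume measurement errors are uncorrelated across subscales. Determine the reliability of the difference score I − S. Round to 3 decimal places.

0.732

Var(I−S) = 1 + 1 − 2·0.59 = 2 − 1.18 = 0.82.
Because errors are independent across components, Cov(Tᵢ,Tⱼ) = Cov(Xᵢ,Xⱼ); the off-diagonal part of the true-score variance is the same as above.
True-score variance = [0.89 + 0.89] − 1.18 = 1.78 − 1.18 = 0.6.
Reliability = 0.6 / 0.82 = 0.732.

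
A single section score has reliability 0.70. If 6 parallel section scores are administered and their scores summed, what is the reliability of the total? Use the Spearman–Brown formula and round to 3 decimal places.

ρ_k = kρ / (1 + (k−1)ρ) = 6·0.70 / (1 + 5·0.70) = 4.200 / 4.500 = 0.933.

0.933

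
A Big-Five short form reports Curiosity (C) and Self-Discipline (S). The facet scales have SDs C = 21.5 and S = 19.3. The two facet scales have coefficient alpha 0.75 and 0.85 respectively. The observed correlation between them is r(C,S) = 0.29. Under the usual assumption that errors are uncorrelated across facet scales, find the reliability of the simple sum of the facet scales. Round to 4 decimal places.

0.8406

Var(C+S) = 21.5² + 19.3² + 2·[21.5·19.3·0.29] = 834.74 + 240.671 = 1075.41.
Because errors are independent across components, Cov(Tᵢ,Tⱼ) = Cov(Xᵢ,Xⱼ); the off-diagonal part of the true-score variance is the same as above.
True-score variance = [21.5²·0.75 + 19.3²·0.85] + 240.671 = 663.304 + 240.671 = 903.975.
Reliability = 903.975 / 1075.41 = 0.8406.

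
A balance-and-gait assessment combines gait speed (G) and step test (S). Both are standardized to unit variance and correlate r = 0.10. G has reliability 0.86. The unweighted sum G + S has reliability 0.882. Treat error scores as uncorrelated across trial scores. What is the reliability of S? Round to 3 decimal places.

0.880

Var(G+S) = 2 + 2·0.10 = 2.200.
True-score variance = ρ_G + ρ_S + 2·0.10, so 0.882 = (0.86 + ρ_S + 0.20) / 2.200.
ρ_S = 0.882·2.200 − 0.86 − 0.20 = 0.880.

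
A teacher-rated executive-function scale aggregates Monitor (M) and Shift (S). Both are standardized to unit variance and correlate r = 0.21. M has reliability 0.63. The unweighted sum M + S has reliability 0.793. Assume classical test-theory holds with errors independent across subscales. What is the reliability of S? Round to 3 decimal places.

Var(M+S) = 2 + 2·0.21 = 2.420.
True-score variance = ρ_M + ρ_S + 2·0.21, so 0.793 = (0.63 + ρ_S + 0.42) / 2.420.
ρ_S = 0.793·2.420 − 0.63 − 0.42 = 0.869.

0.869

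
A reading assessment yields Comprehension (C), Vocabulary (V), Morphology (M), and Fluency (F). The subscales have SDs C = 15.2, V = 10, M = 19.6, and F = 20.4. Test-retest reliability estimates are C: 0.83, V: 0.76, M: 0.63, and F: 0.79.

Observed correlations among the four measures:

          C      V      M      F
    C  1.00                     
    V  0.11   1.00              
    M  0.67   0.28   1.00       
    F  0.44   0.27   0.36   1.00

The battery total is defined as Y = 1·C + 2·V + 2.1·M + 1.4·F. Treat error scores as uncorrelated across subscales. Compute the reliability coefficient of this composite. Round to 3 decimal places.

0.846

Var(Y) = 15.2² + 2²·10² + 2.1²·19.6² + 1.4²·20.4² + 2·[2·15.2·10·0.11 + 2.1·15.2·19.6·0.67 + 1.4·15.2·20.4·0.44 + 4.2·10·19.6·0.28 + 2.8·10·20.4·0.27 + 2.94·19.6·20.4·0.36] = 3140.86 + 2903.07 = 6043.93.
Because errors are independent across components, Cov(Tᵢ,Tⱼ) = Cov(Xᵢ,Xⱼ); the off-diagonal part of the true-score variance is the same as above.
True-score variance = [15.2²·0.83 + 2²·10²·0.76 + 2.1²·19.6²·0.63 + 1.4²·20.4²·0.79] + 2903.07 = 2207.46 + 2903.07 = 5110.52.
Reliability = 5110.52 / 6043.93 = 0.846.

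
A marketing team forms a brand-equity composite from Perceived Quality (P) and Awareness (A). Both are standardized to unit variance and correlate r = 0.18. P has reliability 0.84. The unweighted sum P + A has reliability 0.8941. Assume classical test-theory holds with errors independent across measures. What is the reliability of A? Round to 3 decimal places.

Var(P+A) = 2 + 2·0.18 = 2.360.
True-score variance = ρ_P + ρ_A + 2·0.18, so 0.8941 = (0.84 + ρ_A + 0.36) / 2.360.
ρ_A = 0.8941·2.360 − 0.84 − 0.36 = 0.910.

0.910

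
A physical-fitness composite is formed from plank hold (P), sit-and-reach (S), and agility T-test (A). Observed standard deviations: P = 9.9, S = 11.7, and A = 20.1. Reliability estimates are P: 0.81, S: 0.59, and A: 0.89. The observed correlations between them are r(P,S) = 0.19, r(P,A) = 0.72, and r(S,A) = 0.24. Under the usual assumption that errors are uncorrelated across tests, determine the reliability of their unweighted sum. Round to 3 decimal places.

0.890

Var(P+S+A) = 9.9² + 11.7² + 20.1² + 2·[9.9·11.7·0.19 + 9.9·20.1·0.72 + 11.7·20.1·0.24] = 638.91 + 443.443 = 1082.35.
Because errors are independent across components, Cov(Tᵢ,Tⱼ) = Cov(Xᵢ,Xⱼ); the off-diagonal part of the true-score variance is the same as above.
True-score variance = [9.9²·0.81 + 11.7²·0.59 + 20.1²·0.89] + 443.443 = 519.722 + 443.443 = 963.165.
Reliability = 963.165 / 1082.35 = 0.890.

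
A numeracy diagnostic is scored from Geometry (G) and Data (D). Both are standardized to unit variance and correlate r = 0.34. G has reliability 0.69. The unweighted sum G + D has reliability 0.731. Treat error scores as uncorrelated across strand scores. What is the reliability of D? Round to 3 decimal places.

Var(G+D) = 2 + 2·0.34 = 2.680.
True-score variance = ρ_G + ρ_D + 2·0.34, so 0.731 = (0.69 + ρ_D + 0.68) / 2.680.
ρ_D = 0.731·2.680 − 0.69 − 0.68 = 0.589.

0.589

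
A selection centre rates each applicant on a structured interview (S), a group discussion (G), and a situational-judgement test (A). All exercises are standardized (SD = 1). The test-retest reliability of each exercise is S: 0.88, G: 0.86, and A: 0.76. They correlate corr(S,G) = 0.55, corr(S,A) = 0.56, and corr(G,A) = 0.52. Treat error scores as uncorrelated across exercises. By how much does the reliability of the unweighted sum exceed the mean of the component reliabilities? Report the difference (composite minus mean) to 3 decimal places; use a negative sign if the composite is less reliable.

Var(sum) = 3 + 3.26 = 6.26; true-score variance = 2.5 + 3.26 = 5.76; composite reliability = 0.9201.
Mean component reliability = 0.8333.
Difference = 0.9201 − 0.8333 = 0.087.

0.087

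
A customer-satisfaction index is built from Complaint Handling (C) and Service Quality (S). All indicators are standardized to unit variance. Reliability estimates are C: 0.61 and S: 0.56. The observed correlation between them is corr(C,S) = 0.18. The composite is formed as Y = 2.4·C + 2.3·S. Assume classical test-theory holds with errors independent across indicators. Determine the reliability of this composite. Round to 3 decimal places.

Var(Y) = 2.4² + 2.3² + 2·[5.52·0.18] = 11.05 + 1.9872 = 13.0372.
Under uncorrelated errors the observed covariances equal the true-score covariances, so only the own-variance terms attenuate.
True-score variance = [2.4²·0.61 + 2.3²·0.56] + 1.9872 = 6.476 + 1.9872 = 8.4632.
Reliability = 8.4632 / 13.0372 = 0.649.

0.649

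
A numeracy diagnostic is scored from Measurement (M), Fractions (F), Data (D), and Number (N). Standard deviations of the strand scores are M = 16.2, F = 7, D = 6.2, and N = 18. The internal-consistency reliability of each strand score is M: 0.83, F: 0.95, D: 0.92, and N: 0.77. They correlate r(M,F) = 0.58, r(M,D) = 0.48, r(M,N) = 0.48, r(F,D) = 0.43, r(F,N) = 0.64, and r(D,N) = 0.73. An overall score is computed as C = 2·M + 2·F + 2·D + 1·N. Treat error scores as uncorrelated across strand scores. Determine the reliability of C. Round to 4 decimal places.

Var(C) = 2²·16.2² + 2²·7² + 2²·6.2² + 18² + 2·[4·16.2·7·0.58 + 4·16.2·6.2·0.48 + 2·16.2·18·0.48 + 4·7·6.2·0.43 + 2·7·18·0.64 + 2·6.2·18·0.73] = 1723.52 + 2269.47 = 3992.99.
With uncorrelated errors the cross-covariances are all true-score covariance, so they carry over unchanged; only the diagonal terms shrink to ρᵢσᵢ².
True-score variance = [2²·16.2²·0.83 + 2²·7²·0.95 + 2²·6.2²·0.92 + 18²·0.77] + 2269.47 = 1448.44 + 2269.47 = 3717.91.
Reliability = 3717.91 / 3992.99 = 0.9311.

0.9311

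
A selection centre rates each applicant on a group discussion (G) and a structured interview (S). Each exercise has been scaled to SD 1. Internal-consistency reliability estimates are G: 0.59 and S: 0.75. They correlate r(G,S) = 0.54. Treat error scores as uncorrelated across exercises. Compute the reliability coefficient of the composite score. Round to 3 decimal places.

0.786

Var(G+S) = 2 + 2·[0.54] = 2 + 1.08 = 3.08.
With uncorrelated errors the cross-covariances are all true-score covariance, so they carry over unchanged; only the diagonal terms shrink to ρᵢσᵢ².
True-score variance = [0.59 + 0.75] + 1.08 = 1.34 + 1.08 = 2.42.
Reliability = 2.42 / 3.08 = 0.786.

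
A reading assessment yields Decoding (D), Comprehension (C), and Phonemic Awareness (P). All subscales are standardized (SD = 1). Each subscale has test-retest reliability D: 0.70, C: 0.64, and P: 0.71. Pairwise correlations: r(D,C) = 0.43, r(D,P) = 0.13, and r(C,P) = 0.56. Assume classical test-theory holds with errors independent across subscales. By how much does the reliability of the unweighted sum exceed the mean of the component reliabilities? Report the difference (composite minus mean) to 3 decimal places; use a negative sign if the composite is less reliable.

Var(sum) = 3 + 2.24 = 5.24; true-score variance = 2.05 + 2.24 = 4.29; composite reliability = 0.8187.
Mean component reliability = 0.6833.
Difference = 0.8187 − 0.6833 = 0.135.

0.135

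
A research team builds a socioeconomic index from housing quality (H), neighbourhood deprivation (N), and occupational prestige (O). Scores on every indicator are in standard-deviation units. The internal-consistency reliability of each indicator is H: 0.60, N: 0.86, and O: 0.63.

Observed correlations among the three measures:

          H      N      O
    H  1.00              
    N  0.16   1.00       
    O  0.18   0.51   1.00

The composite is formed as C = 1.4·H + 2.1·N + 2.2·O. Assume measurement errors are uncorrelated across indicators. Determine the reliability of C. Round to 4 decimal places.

Var(C) = 1.4² + 2.1² + 2.2² + 2·[2.94·0.16 + 3.08·0.18 + 4.62·0.51] = 11.21 + 6.762 = 17.972.
Because errors are independent across components, Cov(Tᵢ,Tⱼ) = Cov(Xᵢ,Xⱼ); the off-diagonal part of the true-score variance is the same as above.
True-score variance = [1.4²·0.60 + 2.1²·0.86 + 2.2²·0.63] + 6.762 = 8.0178 + 6.762 = 14.7798.
Reliability = 14.7798 / 17.972 = 0.8224.

0.8224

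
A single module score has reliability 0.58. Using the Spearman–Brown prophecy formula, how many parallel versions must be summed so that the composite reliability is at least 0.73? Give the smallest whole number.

2

k ≥ ρ*(1−ρ₁)/(ρ₁(1−ρ*)) = 0.73·0.42 / (0.58·0.27) = 1.958.
Smallest integer k = 2.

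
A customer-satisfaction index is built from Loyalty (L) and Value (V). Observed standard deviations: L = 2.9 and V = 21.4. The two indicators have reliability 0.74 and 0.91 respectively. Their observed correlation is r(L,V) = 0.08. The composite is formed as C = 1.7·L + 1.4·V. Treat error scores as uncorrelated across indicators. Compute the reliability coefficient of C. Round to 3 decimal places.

Var(C) = 1.7²·2.9² + 1.4²·21.4² + 2·[2.38·2.9·21.4·0.08] = 921.906 + 23.6324 = 945.539.
With uncorrelated errors the cross-covariances are all true-score covariance, so they carry over unchanged; only the diagonal terms shrink to ρᵢσᵢ².
True-score variance = [1.7²·2.9²·0.74 + 1.4²·21.4²·0.91] + 23.6324 = 834.803 + 23.6324 = 858.436.
Reliability = 858.436 / 945.539 = 0.908.

0.908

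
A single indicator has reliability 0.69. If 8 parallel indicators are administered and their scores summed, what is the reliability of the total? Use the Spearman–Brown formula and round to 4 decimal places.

ρ_k = kρ / (1 + (k−1)ρ) = 8·0.69 / (1 + 7·0.69) = 5.520 / 5.830 = 0.9468.

0.9468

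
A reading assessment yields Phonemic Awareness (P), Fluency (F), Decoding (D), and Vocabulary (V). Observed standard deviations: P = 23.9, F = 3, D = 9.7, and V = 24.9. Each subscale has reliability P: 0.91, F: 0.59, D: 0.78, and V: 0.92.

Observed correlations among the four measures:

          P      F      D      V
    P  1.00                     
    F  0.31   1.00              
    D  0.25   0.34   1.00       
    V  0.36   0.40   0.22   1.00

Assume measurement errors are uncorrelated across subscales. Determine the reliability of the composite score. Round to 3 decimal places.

Var(P+F+D+V) = 23.9² + 3² + 9.7² + 24.9² + 2·[23.9·3·0.31 + 23.9·9.7·0.25 + 23.9·24.9·0.36 + 3·9.7·0.34 + 3·24.9·0.40 + 9.7·24.9·0.22] = 1294.31 + 774.669 = 2068.98.
With uncorrelated errors the cross-covariances are all true-score covariance, so they carry over unchanged; only the diagonal terms shrink to ρᵢσᵢ².
True-score variance = [23.9²·0.91 + 3²·0.59 + 9.7²·0.78 + 24.9²·0.92] + 774.669 = 1168.91 + 774.669 = 1943.58.
Reliability = 1943.58 / 2068.98 = 0.939.

0.939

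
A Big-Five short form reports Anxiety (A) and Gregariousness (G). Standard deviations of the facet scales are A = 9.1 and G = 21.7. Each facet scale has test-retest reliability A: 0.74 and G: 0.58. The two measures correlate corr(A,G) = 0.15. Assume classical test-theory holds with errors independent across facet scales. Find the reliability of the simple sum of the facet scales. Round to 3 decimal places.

Var(A+G) = 9.1² + 21.7² + 2·[9.1·21.7·0.15] = 553.7 + 59.241 = 612.941.
Because errors are independent across components, Cov(Tᵢ,Tⱼ) = Cov(Xᵢ,Xⱼ); the off-diagonal part of the true-score variance is the same as above.
True-score variance = [9.1²·0.74 + 21.7²·0.58] + 59.241 = 334.396 + 59.241 = 393.637.
Reliability = 393.637 / 612.941 = 0.642.

0.642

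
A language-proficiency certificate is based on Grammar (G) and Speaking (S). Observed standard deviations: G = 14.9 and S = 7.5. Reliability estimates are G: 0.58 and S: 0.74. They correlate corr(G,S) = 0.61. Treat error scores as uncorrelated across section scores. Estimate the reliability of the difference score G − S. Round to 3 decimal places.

Var(G−S) = 14.9² + 7.5² − 2·14.9·7.5·0.61 = 278.26 − 136.335 = 141.925.
Under uncorrelated errors the observed covariances equal the true-score covariances, so only the own-variance terms attenuate.
True-score variance = [14.9²·0.58 + 7.5²·0.74] − 136.335 = 170.391 − 136.335 = 34.0558.
Reliability = 34.0558 / 141.925 = 0.240.

0.240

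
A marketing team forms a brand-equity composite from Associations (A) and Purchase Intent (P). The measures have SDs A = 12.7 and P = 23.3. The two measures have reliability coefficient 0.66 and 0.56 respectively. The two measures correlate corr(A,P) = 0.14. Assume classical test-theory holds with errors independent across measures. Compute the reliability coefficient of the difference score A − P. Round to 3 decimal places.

0.527

Var(A−P) = 12.7² + 23.3² − 2·12.7·23.3·0.14 = 704.18 − 82.8548 = 621.325.
Under uncorrelated errors the observed covariances equal the true-score covariances, so only the own-variance terms attenuate.
True-score variance = [12.7²·0.66 + 23.3²·0.56] − 82.8548 = 410.47 − 82.8548 = 327.615.
Reliability = 327.615 / 621.325 = 0.527.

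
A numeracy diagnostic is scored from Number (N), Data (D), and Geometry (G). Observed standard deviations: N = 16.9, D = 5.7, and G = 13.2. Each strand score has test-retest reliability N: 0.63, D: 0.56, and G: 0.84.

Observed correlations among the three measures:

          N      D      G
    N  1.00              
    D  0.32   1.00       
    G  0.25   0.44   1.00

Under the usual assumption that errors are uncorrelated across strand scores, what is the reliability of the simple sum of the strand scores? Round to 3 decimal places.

Var(N+D+G) = 16.9² + 5.7² + 13.2² + 2·[16.9·5.7·0.32 + 16.9·13.2·0.25 + 5.7·13.2·0.44] = 492.34 + 239.402 = 731.742.
With uncorrelated errors the cross-covariances are all true-score covariance, so they carry over unchanged; only the diagonal terms shrink to ρᵢσᵢ².
True-score variance = [16.9²·0.63 + 5.7²·0.56 + 13.2²·0.84] + 239.402 = 344.49 + 239.402 = 583.893.
Reliability = 583.893 / 731.742 = 0.798.

0.798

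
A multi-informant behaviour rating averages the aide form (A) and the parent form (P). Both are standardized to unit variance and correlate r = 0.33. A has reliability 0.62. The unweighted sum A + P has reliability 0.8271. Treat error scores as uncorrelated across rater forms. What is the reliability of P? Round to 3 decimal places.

Var(A+P) = 2 + 2·0.33 = 2.660.
True-score variance = ρ_A + ρ_P + 2·0.33, so 0.8271 = (0.62 + ρ_P + 0.66) / 2.660.
ρ_P = 0.8271·2.660 − 0.62 − 0.66 = 0.920.

0.920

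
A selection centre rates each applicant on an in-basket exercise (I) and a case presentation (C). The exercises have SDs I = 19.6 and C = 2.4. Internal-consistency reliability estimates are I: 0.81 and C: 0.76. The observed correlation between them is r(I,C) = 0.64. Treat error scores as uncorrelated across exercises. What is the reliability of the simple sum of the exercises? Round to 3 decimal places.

Var(I+C) = 19.6² + 2.4² + 2·[19.6·2.4·0.64] = 389.92 + 60.2112 = 450.131.
With uncorrelated errors the cross-covariances are all true-score covariance, so they carry over unchanged; only the diagonal terms shrink to ρᵢσᵢ².
True-score variance = [19.6²·0.81 + 2.4²·0.76] + 60.2112 = 315.547 + 60.2112 = 375.758.
Reliability = 375.758 / 450.131 = 0.835.

0.835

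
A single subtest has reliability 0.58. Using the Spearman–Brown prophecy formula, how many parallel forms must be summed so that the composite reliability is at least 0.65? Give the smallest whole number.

2

k ≥ ρ*(1−ρ₁)/(ρ₁(1−ρ*)) = 0.65·0.42 / (0.58·0.35) = 1.345.
Smallest integer k = 2.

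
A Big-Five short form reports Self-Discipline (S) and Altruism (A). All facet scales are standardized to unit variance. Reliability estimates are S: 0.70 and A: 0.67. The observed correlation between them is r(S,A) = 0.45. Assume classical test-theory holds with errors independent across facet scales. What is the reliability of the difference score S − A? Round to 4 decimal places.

Var(S−A) = 1 + 1 − 2·0.45 = 2 − 0.9 = 1.1.
With uncorrelated errors the cross-covariances are all true-score covariance, so they carry over unchanged; only the diagonal terms shrink to ρᵢσᵢ².
True-score variance = [0.70 + 0.67] − 0.9 = 1.37 − 0.9 = 0.47.
Reliability = 0.47 / 1.1 = 0.4273.

0.4273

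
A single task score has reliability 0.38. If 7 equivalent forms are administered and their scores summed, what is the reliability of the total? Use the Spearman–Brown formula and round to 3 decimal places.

ρ_k = kρ / (1 + (k−1)ρ) = 7·0.38 / (1 + 6·0.38) = 2.660 / 3.280 = 0.811.

0.811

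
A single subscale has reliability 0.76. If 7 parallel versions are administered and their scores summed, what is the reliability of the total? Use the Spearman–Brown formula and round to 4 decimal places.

ρ_k = kρ / (1 + (k−1)ρ) = 7·0.76 / (1 + 6·0.76) = 5.320 / 5.560 = 0.9568.

0.9568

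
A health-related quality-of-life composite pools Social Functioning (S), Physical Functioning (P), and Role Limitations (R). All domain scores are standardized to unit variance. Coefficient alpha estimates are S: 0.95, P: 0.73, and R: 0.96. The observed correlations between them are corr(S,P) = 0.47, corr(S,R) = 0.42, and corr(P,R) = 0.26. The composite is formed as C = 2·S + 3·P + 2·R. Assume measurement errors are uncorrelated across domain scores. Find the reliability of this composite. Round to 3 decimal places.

Var(C) = 2² + 3² + 2² + 2·[6·0.47 + 4·0.42 + 6·0.26] = 17 + 12.12 = 29.12.
With uncorrelated errors the cross-covariances are all true-score covariance, so they carry over unchanged; only the diagonal terms shrink to ρᵢσᵢ².
True-score variance = [2²·0.95 + 3²·0.73 + 2²·0.96] + 12.12 = 14.21 + 12.12 = 26.33.
Reliability = 26.33 / 29.12 = 0.904.

0.904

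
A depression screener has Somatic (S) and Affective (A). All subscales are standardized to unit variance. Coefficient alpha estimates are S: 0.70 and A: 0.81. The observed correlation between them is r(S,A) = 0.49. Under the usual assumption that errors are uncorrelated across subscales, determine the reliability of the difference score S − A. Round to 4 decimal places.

Var(S−A) = 1 + 1 − 2·0.49 = 2 − 0.98 = 1.02.
With uncorrelated errors the cross-covariances are all true-score covariance, so they carry over unchanged; only the diagonal terms shrink to ρᵢσᵢ².
True-score variance = [0.70 + 0.81] − 0.98 = 1.51 − 0.98 = 0.53.
Reliability = 0.53 / 1.02 = 0.5196.

0.5196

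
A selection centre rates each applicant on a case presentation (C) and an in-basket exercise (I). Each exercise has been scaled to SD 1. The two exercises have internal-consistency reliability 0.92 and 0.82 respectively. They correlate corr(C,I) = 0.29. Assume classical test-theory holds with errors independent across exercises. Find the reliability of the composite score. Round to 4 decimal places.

Var(C+I) = 2 + 2·[0.29] = 2 + 0.58 = 2.58.
Because errors are independent across components, Cov(Tᵢ,Tⱼ) = Cov(Xᵢ,Xⱼ); the off-diagonal part of the true-score variance is the same as above.
True-score variance = [0.92 + 0.82] + 0.58 = 1.74 + 0.58 = 2.32.
Reliability = 2.32 / 2.58 = 0.8992.

0.8992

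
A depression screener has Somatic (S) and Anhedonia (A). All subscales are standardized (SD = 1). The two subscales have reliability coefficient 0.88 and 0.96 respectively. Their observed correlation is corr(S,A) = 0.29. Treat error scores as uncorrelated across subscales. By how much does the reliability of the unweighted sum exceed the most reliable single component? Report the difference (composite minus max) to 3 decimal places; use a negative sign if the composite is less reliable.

Var(sum) = 2 + 0.58 = 2.58; true-score variance = 1.84 + 0.58 = 2.42; composite reliability = 0.9380.
Max component reliability = 0.9600.
Difference = 0.9380 − 0.9600 = -0.022.

-0.022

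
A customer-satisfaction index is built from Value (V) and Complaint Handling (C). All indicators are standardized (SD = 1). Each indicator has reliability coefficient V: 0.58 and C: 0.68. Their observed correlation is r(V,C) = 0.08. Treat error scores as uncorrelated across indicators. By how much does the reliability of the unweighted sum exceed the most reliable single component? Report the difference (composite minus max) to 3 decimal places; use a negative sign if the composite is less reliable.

Var(sum) = 2 + 0.16 = 2.16; true-score variance = 1.26 + 0.16 = 1.42; composite reliability = 0.6574.
Max component reliability = 0.6800.
Difference = 0.6574 − 0.6800 = -0.023.

-0.023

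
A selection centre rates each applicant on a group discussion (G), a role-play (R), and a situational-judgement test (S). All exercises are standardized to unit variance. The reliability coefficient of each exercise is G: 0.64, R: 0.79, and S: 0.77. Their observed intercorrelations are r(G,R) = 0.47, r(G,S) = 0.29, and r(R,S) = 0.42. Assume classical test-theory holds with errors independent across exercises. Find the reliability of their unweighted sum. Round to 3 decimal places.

0.851

Var(G+R+S) = 3 + 2·[0.47 + 0.29 + 0.42] = 3 + 2.36 = 5.36.
Because errors are independent across components, Cov(Tᵢ,Tⱼ) = Cov(Xᵢ,Xⱼ); the off-diagonal part of the true-score variance is the same as above.
True-score variance = [0.64 + 0.79 + 0.77] + 2.36 = 2.2 + 2.36 = 4.56.
Reliability = 4.56 / 5.36 = 0.851.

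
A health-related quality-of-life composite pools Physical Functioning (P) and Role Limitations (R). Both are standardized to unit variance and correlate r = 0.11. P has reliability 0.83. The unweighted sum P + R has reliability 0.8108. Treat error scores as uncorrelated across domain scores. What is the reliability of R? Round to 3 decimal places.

0.750

Var(P+R) = 2 + 2·0.11 = 2.220.
True-score variance = ρ_P + ρ_R + 2·0.11, so 0.8108 = (0.83 + ρ_R + 0.22) / 2.220.
ρ_R = 0.8108·2.220 − 0.83 − 0.22 = 0.750.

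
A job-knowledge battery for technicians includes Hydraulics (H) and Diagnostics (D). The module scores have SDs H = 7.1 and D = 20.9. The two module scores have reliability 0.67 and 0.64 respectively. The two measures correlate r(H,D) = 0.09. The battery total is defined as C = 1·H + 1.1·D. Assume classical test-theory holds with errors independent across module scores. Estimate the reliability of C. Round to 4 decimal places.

0.6599

Var(C) = 7.1² + 1.1²·20.9² + 2·[1.1·7.1·20.9·0.09] = 578.95 + 29.3812 = 608.331.
Under uncorrelated errors the observed covariances equal the true-score covariances, so only the own-variance terms attenuate.
True-score variance = [7.1²·0.67 + 1.1²·20.9²·0.64] + 29.3812 = 372.04 + 29.3812 = 401.422.
Reliability = 401.422 / 608.331 = 0.6599.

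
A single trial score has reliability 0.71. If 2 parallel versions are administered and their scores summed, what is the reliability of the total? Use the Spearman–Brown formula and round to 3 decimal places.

ρ_k = kρ / (1 + (k−1)ρ) = 2·0.71 / (1 + 1·0.71) = 1.420 / 1.710 = 0.830.

0.830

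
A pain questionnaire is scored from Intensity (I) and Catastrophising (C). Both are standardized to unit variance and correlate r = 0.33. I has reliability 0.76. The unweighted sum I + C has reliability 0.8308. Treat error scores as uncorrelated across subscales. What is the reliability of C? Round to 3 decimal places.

0.790

Var(I+C) = 2 + 2·0.33 = 2.660.
True-score variance = ρ_I + ρ_C + 2·0.33, so 0.8308 = (0.76 + ρ_C + 0.66) / 2.660.
ρ_C = 0.8308·2.660 − 0.76 − 0.66 = 0.790.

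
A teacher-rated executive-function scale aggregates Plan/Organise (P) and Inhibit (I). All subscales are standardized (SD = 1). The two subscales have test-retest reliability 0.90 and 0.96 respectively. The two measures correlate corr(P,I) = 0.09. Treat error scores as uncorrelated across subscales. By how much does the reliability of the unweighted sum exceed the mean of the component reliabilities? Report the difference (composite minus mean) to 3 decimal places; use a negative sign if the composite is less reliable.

Var(sum) = 2 + 0.18 = 2.18; true-score variance = 1.86 + 0.18 = 2.04; composite reliability = 0.9358.
Mean component reliability = 0.9300.
Difference = 0.9358 − 0.9300 = 0.006.

0.006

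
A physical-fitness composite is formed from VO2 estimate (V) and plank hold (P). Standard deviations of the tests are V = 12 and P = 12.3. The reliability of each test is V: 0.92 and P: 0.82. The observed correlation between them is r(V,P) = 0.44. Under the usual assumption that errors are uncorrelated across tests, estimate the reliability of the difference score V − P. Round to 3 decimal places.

0.766

Var(V−P) = 12² + 12.3² − 2·12·12.3·0.44 = 295.29 − 129.888 = 165.402.
Because errors are independent across components, Cov(Tᵢ,Tⱼ) = Cov(Xᵢ,Xⱼ); the off-diagonal part of the true-score variance is the same as above.
True-score variance = [12²·0.92 + 12.3²·0.82] − 129.888 = 256.538 − 129.888 = 126.65.
Reliability = 126.65 / 165.402 = 0.766.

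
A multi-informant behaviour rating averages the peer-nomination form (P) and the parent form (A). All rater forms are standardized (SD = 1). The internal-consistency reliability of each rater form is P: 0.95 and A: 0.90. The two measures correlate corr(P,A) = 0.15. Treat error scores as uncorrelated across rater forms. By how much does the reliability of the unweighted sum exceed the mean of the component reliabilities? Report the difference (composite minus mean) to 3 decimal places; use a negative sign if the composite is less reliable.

Var(sum) = 2 + 0.3 = 2.3; true-score variance = 1.85 + 0.3 = 2.15; composite reliability = 0.9348.
Mean component reliability = 0.9250.
Difference = 0.9348 − 0.9250 = 0.010.

0.010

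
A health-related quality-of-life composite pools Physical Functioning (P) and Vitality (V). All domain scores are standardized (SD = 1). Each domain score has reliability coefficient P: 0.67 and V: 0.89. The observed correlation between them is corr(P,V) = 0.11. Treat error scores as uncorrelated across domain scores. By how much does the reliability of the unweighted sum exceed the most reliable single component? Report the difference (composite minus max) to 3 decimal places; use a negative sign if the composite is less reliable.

Var(sum) = 2 + 0.22 = 2.22; true-score variance = 1.56 + 0.22 = 1.78; composite reliability = 0.8018.
Max component reliability = 0.8900.
Difference = 0.8018 − 0.8900 = -0.088.

-0.088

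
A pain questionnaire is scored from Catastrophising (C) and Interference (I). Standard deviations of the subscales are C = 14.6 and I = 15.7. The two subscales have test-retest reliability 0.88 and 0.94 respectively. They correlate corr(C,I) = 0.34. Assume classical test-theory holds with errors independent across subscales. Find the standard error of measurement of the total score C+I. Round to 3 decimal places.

6.354

Var(total) = 459.65 + 155.87 = 615.52.
True-score variance = 419.281 + 155.87 = 575.151, so reliability = 0.9344.
Error variance = 615.52 − 575.151 = 40.3686; SEM = √40.3686 = 6.354.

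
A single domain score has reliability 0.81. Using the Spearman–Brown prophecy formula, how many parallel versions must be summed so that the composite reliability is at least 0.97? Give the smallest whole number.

8

k ≥ ρ*(1−ρ₁)/(ρ₁(1−ρ*)) = 0.97·0.19 / (0.81·0.03) = 7.584.
Smallest integer k = 8.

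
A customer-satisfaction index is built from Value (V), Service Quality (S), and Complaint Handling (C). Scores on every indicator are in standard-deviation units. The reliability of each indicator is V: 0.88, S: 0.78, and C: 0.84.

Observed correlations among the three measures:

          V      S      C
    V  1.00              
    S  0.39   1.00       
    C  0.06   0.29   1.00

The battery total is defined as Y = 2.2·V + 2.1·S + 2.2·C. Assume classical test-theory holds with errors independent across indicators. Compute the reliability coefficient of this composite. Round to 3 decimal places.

0.889

Var(Y) = 2.2² + 2.1² + 2.2² + 2·[4.62·0.39 + 4.84·0.06 + 4.62·0.29] = 14.09 + 6.864 = 20.954.
Because errors are independent across components, Cov(Tᵢ,Tⱼ) = Cov(Xᵢ,Xⱼ); the off-diagonal part of the true-score variance is the same as above.
True-score variance = [2.2²·0.88 + 2.1²·0.78 + 2.2²·0.84] + 6.864 = 11.7646 + 6.864 = 18.6286.
Reliability = 18.6286 / 20.954 = 0.889.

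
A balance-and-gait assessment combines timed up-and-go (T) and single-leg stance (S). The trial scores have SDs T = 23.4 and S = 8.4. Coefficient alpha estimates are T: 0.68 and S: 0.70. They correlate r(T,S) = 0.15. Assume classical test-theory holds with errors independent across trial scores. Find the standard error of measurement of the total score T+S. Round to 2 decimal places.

Var(total) = 618.12 + 58.968 = 677.088.
True-score variance = 421.733 + 58.968 = 480.701, so reliability = 0.7100.
Error variance = 677.088 − 480.701 = 196.387; SEM = √196.387 = 14.01.

14.01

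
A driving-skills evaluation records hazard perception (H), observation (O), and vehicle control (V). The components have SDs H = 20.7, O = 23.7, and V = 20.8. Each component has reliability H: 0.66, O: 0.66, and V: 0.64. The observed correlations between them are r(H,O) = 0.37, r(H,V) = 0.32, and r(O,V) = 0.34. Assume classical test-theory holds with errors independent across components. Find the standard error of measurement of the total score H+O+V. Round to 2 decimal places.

22.19

Var(total) = 1422.82 + 973.808 = 2396.63.
True-score variance = 930.408 + 973.808 = 1904.22, so reliability = 0.7945.
Error variance = 2396.63 − 1904.22 = 492.412; SEM = √492.412 = 22.19.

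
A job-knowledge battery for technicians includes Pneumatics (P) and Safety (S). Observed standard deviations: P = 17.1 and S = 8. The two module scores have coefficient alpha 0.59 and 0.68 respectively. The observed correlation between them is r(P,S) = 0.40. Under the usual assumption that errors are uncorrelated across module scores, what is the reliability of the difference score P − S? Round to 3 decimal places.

Var(P−S) = 17.1² + 8² − 2·17.1·8·0.40 = 356.41 − 109.44 = 246.97.
Because errors are independent across components, Cov(Tᵢ,Tⱼ) = Cov(Xᵢ,Xⱼ); the off-diagonal part of the true-score variance is the same as above.
True-score variance = [17.1²·0.59 + 8²·0.68] − 109.44 = 216.042 − 109.44 = 106.602.
Reliability = 106.602 / 246.97 = 0.432.

0.432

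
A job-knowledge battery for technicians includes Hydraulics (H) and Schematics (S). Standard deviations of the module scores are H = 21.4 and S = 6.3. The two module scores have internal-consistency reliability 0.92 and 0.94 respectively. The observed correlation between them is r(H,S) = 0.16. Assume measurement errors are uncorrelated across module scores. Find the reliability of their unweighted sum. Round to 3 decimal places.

0.928

Var(H+S) = 21.4² + 6.3² + 2·[21.4·6.3·0.16] = 497.65 + 43.1424 = 540.792.
With uncorrelated errors the cross-covariances are all true-score covariance, so they carry over unchanged; only the diagonal terms shrink to ρᵢσᵢ².
True-score variance = [21.4²·0.92 + 6.3²·0.94] + 43.1424 = 458.632 + 43.1424 = 501.774.
Reliability = 501.774 / 540.792 = 0.928.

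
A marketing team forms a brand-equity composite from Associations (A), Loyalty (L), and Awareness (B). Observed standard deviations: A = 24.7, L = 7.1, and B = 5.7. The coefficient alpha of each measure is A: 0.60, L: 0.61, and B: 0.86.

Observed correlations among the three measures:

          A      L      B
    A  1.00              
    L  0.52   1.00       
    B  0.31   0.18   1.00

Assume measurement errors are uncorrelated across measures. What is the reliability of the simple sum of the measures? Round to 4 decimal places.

0.7255

Var(A+L+B) = 24.7² + 7.1² + 5.7² + 2·[24.7·7.1·0.52 + 24.7·5.7·0.31 + 7.1·5.7·0.18] = 692.99 + 284.244 = 977.234.
Under uncorrelated errors the observed covariances equal the true-score covariances, so only the own-variance terms attenuate.
True-score variance = [24.7²·0.60 + 7.1²·0.61 + 5.7²·0.86] + 284.244 = 424.745 + 284.244 = 708.989.
Reliability = 708.989 / 977.234 = 0.7255.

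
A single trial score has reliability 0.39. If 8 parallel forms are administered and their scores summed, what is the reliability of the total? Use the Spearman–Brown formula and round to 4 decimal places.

ρ_k = kρ / (1 + (k−1)ρ) = 8·0.39 / (1 + 7·0.39) = 3.120 / 3.730 = 0.8365.

0.8365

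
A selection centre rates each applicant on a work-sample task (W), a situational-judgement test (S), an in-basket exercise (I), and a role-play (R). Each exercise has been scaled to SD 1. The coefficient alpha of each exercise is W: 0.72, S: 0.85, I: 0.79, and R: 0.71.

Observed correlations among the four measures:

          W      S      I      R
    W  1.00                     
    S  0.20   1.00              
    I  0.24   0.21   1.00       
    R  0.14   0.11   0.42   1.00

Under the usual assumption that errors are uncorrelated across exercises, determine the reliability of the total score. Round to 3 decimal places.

Var(W+S+I+R) = 4 + 2·[0.20 + 0.24 + 0.14 + 0.21 + 0.11 + 0.42] = 4 + 2.64 = 6.64.
Because errors are independent across components, Cov(Tᵢ,Tⱼ) = Cov(Xᵢ,Xⱼ); the off-diagonal part of the true-score variance is the same as above.
True-score variance = [0.72 + 0.85 + 0.79 + 0.71] + 2.64 = 3.07 + 2.64 = 5.71.
Reliability = 5.71 / 6.64 = 0.860.

0.860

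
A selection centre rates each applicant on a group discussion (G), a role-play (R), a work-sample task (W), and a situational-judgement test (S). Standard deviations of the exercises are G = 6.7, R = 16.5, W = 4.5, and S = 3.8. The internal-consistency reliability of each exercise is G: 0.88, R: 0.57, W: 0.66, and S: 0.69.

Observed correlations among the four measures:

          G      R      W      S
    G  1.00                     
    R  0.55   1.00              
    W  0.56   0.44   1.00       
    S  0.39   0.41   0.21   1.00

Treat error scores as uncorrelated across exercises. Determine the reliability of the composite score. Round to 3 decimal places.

Var(G+R+W+S) = 6.7² + 16.5² + 4.5² + 3.8² + 2·[6.7·16.5·0.55 + 6.7·4.5·0.56 + 6.7·3.8·0.39 + 16.5·4.5·0.44 + 16.5·3.8·0.41 + 4.5·3.8·0.21] = 351.83 + 299.168 = 650.998.
Because errors are independent across components, Cov(Tᵢ,Tⱼ) = Cov(Xᵢ,Xⱼ); the off-diagonal part of the true-score variance is the same as above.
True-score variance = [6.7²·0.88 + 16.5²·0.57 + 4.5²·0.66 + 3.8²·0.69] + 299.168 = 218.014 + 299.168 = 517.182.
Reliability = 517.182 / 650.998 = 0.794.

0.794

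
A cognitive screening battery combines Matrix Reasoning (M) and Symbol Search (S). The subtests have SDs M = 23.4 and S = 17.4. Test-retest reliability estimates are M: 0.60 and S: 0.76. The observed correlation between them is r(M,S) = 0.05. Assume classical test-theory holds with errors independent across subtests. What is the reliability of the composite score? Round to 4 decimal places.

0.6726

Var(M+S) = 23.4² + 17.4² + 2·[23.4·17.4·0.05] = 850.32 + 40.716 = 891.036.
Because errors are independent across components, Cov(Tᵢ,Tⱼ) = Cov(Xᵢ,Xⱼ); the off-diagonal part of the true-score variance is the same as above.
True-score variance = [23.4²·0.60 + 17.4²·0.76] + 40.716 = 558.634 + 40.716 = 599.35.
Reliability = 599.35 / 891.036 = 0.6726.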